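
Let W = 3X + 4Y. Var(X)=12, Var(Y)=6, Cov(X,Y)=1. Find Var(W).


Var(3X + 4Y) = 3^2*Var(X) + 4^2*Var(Y) + 2*3*4*Cov(X,Y)
= 9*12 + 16*6 + 24*1
= 108 + 96 + 24 = 228

228


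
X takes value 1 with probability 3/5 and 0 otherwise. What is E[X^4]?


For Bernoulli: X in {0,1}
E[X^4] = 0^4*(1-3/5) + 1^4*3/5 = 3/5

3/5


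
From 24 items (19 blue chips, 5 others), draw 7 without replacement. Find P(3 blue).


P(X=3) = C(19,3)*C(5,4) / C(24,7)
= 969*5 / 346104
= 4845/346104 = 85/6072

85/6072


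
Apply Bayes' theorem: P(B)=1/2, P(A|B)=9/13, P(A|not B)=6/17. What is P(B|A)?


P(A) = P(A|B)P(B) + P(A|B')P(B') = 9/13*1/2 + 6/17*1/2 = 231/442
P(B|A) = P(A|B)P(B)/P(A) = (9/26)/(231/442) = 51/77

51/77


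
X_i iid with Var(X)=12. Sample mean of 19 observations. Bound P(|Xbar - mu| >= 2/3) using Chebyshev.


Var(Xbar) = Var(X)/n = 12/19
Chebyshev: P(|Xbar-mu| >= 2/3) <= Var(Xbar)/(2/3)^2 = (12/19)/(4/9) = 27/19
Bound exceeds 1, so trivial bound: 1

1


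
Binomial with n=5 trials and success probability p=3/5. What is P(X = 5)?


P(X=5) = C(5,5) * p^5 * (1-p)^0
= 1 * 243/3125 * 1
= 243/3125

243/3125


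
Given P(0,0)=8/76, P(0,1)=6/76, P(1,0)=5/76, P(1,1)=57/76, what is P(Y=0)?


P(Y=0) = P(0,0)+P(1,0) = 8/76 + 5/76 = 13/76

13/76


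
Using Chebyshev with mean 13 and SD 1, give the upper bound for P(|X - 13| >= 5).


k = 5/1 = 5
Chebyshev: P(|X-mu| >= k*sigma) <= 1/k^2 = 1/5^2 = 1/25

1/25


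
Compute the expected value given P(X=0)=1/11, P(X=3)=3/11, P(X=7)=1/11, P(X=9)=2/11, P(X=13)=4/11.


E[X] = sum(x * P(x))
= 0*1/11 + 3*3/11 + 7*1/11 + 9*2/11 + 13*4/11
= 86/11

86/11


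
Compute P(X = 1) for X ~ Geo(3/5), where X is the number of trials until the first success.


P(X=1) = (1-p)^0 * p = (2/5)^0 * 3/5
= 1 * 3/5 = 3/5

3/5


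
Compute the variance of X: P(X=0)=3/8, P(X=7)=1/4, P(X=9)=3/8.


E[X] = 41/8, E[X^2] = 341/8
Var(X) = E[X^2] - (E[X])^2 = 341/8 - (41/8)^2 = 1047/64

1047/64


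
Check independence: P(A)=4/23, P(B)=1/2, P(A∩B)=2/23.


P(A)*P(B) = 4/23*1/2 = 2/23
P(A∩B) = 2/23, which equals P(A)P(B), so independent

Yes, A and B are independent


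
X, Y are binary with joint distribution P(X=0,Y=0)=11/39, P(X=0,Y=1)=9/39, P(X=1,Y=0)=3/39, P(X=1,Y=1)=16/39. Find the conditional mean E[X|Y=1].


P(Y=1) = 25/39
E[X|Y=1] = (0*9 + 1*16)/25 = 16/25

16/25


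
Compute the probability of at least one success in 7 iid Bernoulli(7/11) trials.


P(at least one) = 1 - P(none)
P(none) = (1 - 7/11)^7 = (4/11)^7 = 16384/19487171
P(at least one) = 1 - 16384/19487171 = 19470787/19487171

19470787/19487171


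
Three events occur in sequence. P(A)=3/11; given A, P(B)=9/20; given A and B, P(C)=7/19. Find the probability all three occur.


P(A∩B∩C) = P(A) * P(B|A) * P(C|A∩B)
= 3/11 * 9/20 * 7/19
= 27/220 * 7/19 = 189/4180

189/4180


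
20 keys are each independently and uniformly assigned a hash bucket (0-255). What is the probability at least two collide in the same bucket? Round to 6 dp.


P(all different) = prod((256-i)/256 for i=0..19) = 0.466833
P(at least one match) = 1 - 0.466833 = 0.533167

0.533167


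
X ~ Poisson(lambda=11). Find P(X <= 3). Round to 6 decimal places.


P(X<=3) = e^(-11)*11^0/0! + e^(-11)*11^1/1! + e^(-11)*11^2/2! + e^(-11)*11^3/3!
≈ 0.0000167017 + 0.0001837187 + 0.0010104529 + 0.0037049940
= 0.0049158673
≈ 0.004916

0.004916


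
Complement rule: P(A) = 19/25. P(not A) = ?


P(A') = 1 - P(A) = 1 - 19/25 = 6/25

6/25


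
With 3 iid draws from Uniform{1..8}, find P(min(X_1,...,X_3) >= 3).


P(min >= 3) = P(all X_i >= 3) = (P(X_1 >= 3))^3
= (6/8)^3 = (3/4)^3 = 27/64

27/64


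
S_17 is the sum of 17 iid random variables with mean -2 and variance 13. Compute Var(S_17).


By independence, Var(S_n) = n*Var(X_1) = 17*13 = 221

221


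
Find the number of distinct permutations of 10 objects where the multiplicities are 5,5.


10! = 3628800
Denominator: 5!=120 * 5!=120
Coefficient = 3628800 / 14400 = 252

252


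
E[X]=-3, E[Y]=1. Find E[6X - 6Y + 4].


E[6X - 6Y + 4] = 6*E[X] - 6*E[Y] + 4
= (6)*(-3) + (-6)*(1) + (4)
= -18 - 6 + 4 = -20

-20


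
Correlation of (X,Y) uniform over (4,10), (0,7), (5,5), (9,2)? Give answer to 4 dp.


Cov(X,Y) = -6.2500, Var(X) = 10.2500, Var(Y) = 8.5000
rho = Cov/(sqrt(VarX)*sqrt(VarY)) = -0.6696

-0.6696


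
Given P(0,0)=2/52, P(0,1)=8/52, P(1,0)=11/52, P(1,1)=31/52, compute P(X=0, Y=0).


Read from table: P(X=0, Y=0) = 2/52 = 1/26

1/26


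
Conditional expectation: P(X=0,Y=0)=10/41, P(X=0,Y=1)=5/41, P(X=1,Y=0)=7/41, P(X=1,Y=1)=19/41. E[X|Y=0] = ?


P(Y=0) = 17/41
E[X|Y=0] = (0*10 + 1*7)/17 = 7/17

7/17


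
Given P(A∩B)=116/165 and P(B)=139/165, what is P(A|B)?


P(A|B) = P(A∩B)/P(B) = (116/165)/(139/165) = 116/139

116/139


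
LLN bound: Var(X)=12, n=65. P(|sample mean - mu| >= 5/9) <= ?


Var(Xbar) = Var(X)/n = 12/65
Chebyshev: P(|Xbar-mu| >= 5/9) <= Var(Xbar)/(5/9)^2 = (12/65)/(25/81) = 972/1625

972/1625


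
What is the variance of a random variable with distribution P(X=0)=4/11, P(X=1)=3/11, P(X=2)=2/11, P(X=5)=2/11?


E[X] = 17/11, E[X^2] = 61/11
Var(X) = E[X^2] - (E[X])^2 = 61/11 - (17/11)^2 = 382/121

382/121


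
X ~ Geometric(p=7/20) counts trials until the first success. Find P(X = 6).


P(X=6) = (1-p)^5 * p = (13/20)^5 * 7/20
= 371293/3200000 * 7/20 = 2599051/64000000

2599051/64000000


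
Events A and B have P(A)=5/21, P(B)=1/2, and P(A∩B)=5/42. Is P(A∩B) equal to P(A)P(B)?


P(A)*P(B) = 5/21*1/2 = 5/42
P(A∩B) = 5/42, which equals P(A)P(B), so independent

Yes, A and B are independent


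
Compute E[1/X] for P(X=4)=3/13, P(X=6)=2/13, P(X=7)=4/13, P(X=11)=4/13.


E[1/X] = sum(g(x)*P(x))
= 1/4*3/13 + 1/6*2/13 + 1/7*4/13 + 1/11*4/13
= 1865/12012

1865/12012


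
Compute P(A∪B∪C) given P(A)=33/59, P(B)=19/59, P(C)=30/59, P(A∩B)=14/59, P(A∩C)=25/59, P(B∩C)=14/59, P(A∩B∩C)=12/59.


P(A∪B∪C) = P(A)+P(B)+P(C) - P(AB)-P(AC)-P(BC) + P(ABC)
= 33/59+19/59+30/59 - 14/59-25/59-14/59 + 12/59
= 41/59

41/59


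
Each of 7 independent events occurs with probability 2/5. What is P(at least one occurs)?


P(at least one) = 1 - P(none)
P(none) = (1 - 2/5)^7 = (3/5)^7 = 2187/78125
P(at least one) = 1 - 2187/78125 = 75938/78125

75938/78125


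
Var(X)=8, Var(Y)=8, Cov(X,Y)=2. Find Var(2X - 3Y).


Var(2X - 3Y) = 2^2*Var(X) + (-3)^2*Var(Y) + 2*2*(-3)*Cov(X,Y)
= 4*8 + 9*8 - 12*2
= 32 + 72 - 24 = 80

80


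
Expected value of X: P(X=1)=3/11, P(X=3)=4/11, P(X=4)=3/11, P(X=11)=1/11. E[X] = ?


E[X] = sum(x * P(x))
= 1*3/11 + 3*4/11 + 4*3/11 + 11*1/11
= 38/11

38/11


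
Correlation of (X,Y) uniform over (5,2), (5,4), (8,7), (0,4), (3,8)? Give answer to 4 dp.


Cov(X,Y) = 1.0000, Var(X) = 6.9600, Var(Y) = 4.8000
rho = Cov/(sqrt(VarX)*sqrt(VarY)) = 0.1730

0.1730


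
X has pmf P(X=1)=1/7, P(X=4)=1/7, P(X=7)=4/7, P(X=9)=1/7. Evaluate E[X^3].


E[X^3] = sum(x^3 * P(x))
= 1*1/7 + 64*1/7 + 343*4/7 + 729*1/7
= 2166/7

2166/7


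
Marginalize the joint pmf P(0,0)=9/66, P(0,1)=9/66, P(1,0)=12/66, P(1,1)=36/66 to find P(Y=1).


P(Y=1) = P(0,1)+P(1,1) = 9/66 + 36/66 = 45/66 = 15/22

15/22


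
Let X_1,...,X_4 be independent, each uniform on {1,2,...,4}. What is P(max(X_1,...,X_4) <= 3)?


P(max <= 3) = P(all X_i <= 3) = (P(X_1 <= 3))^4
= (3/4)^4 = 81/256

81/256


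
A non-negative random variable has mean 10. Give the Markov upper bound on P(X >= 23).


Markov: P(X >= a) <= E[X]/a
P(X >= 23) <= 10/23

10/23


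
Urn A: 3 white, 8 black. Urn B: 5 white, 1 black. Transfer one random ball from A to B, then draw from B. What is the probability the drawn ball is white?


P(transfer white) = 3/11; P(transfer black) = 8/11
If white transferred: Urn II has 6 white of 7, so P(white|white moved) = 6/7
If black transferred: Urn II has 5 white of 7, so P(white|black moved) = 5/7
By total probability: P(white) = 3/11*6/7 + 8/11*5/7 = 58/77

58/77


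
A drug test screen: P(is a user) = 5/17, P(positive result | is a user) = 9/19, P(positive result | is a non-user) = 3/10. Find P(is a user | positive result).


P(A) = P(A|B)P(B) + P(A|B')P(B') = 9/19*5/17 + 3/10*12/17 = 567/1615
P(B|A) = P(A|B)P(B)/P(A) = (45/323)/(567/1615) = 25/63

25/63


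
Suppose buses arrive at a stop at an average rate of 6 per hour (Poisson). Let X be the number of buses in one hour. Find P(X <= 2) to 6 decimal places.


P(X<=2) = e^(-6)*6^0/0! + e^(-6)*6^1/1! + e^(-6)*6^2/2!
≈ 0.0024787522 + 0.0148725131 + 0.0446175392
= 0.0619688045
≈ 0.061969

0.061969


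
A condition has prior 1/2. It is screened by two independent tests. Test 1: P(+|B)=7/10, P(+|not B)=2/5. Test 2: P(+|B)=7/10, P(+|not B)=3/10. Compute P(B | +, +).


After test 1: P(+) = 7/10*1/2 + 2/5*1/2 = 11/20
P(B|+) = (7/20)/(11/20) = 7/11
After test 2 (use post1 as new prior): P(+) = 7/10*7/11 + 3/10*4/11 = 61/110
P(B|+,+) = (49/110)/(61/110) = 49/61

49/61


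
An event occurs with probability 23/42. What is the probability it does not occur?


P(A') = 1 - P(A) = 1 - 23/42 = 19/42

19/42


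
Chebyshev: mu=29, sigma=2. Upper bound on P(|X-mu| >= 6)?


k = 6/2 = 3
Chebyshev: P(|X-mu| >= k*sigma) <= 1/k^2 = 1/3^2 = 1/9

1/9


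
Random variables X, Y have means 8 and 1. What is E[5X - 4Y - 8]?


E[5X - 4Y - 8] = 5*E[X] - 4*E[Y] - 8
= (5)*(8) + (-4)*(1) + (-8)
= 40 - 4 - 8 = 28

28


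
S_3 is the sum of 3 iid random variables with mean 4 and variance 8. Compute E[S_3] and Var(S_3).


E[S_n] = n*mu = 3*4 = 12
Var(S_n) = n*sigma^2 = 3*8 = 24

E[S_3]=12, Var(S_3)=24


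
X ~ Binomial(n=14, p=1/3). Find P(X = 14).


P(X=14) = C(14,14) * p^14 * (1-p)^0
= 1 * 1/4782969 * 1
= 1/4782969

1/4782969


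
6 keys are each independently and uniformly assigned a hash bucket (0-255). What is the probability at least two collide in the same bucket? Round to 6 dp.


P(all different) = prod((256-i)/256 for i=0..5) = 0.942690
P(at least one match) = 1 - 0.942690 = 0.057310

0.057310


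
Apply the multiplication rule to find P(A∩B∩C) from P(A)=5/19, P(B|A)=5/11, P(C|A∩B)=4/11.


P(A∩B∩C) = P(A) * P(B|A) * P(C|A∩B)
= 5/19 * 5/11 * 4/11
= 25/209 * 4/11 = 100/2299

100/2299


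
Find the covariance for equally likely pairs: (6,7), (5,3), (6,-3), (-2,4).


E[X]=15/4, E[Y]=11/4, E[XY]=31/4
Cov(X,Y) = E[XY] - E[X]E[Y] = 31/4 - 15/4*11/4 = -41/16

-41/16


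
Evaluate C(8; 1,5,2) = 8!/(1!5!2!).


8! = 40320
Denominator: 1!=1 * 5!=120 * 2!=2
Coefficient = 40320 / 240 = 168

168


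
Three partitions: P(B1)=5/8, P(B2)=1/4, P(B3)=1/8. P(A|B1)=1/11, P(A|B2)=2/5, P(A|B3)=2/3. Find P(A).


P(A) = P(A|B1)P(B1) + P(A|B2)P(B2) + P(A|B3)P(B3)
= 1/11*5/8 + 2/5*1/4 + 2/3*1/8
= 5/88 + 1/10 + 1/12 = 317/1320

317/1320


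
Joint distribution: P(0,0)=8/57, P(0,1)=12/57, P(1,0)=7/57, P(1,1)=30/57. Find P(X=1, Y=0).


Read from table: P(X=1, Y=0) = 7/57

7/57


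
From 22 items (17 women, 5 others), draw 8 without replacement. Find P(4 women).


P(X=4) = C(17,4)*C(5,4) / C(22,8)
= 2380*5 / 319770
= 11900/319770 = 70/1881

70/1881


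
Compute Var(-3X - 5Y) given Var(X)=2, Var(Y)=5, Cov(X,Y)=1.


Var(-3X - 5Y) = (-3)^2*Var(X) + (-5)^2*Var(Y) + 2*(-3)*(-5)*Cov(X,Y)
= 9*2 + 25*5 + 30*1
= 18 + 125 + 30 = 173

173


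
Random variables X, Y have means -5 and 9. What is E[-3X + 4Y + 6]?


E[-3X + 4Y + 6] = -3*E[X] + 4*E[Y] + 6
= (-3)*(-5) + (4)*(9) + (6)
= 15 + 36 + 6 = 57

57


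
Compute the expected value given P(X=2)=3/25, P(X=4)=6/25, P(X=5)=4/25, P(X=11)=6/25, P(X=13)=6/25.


E[X] = sum(x * P(x))
= 2*3/25 + 4*6/25 + 5*4/25 + 11*6/25 + 13*6/25
= 194/25

194/25


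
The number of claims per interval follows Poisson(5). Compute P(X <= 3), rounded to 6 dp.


P(X<=3) = e^(-5)*5^0/0! + e^(-5)*5^1/1! + e^(-5)*5^2/2! + e^(-5)*5^3/3!
≈ 0.0067379470 + 0.0336897350 + 0.0842243375 + 0.1403738958
= 0.2650259153
≈ 0.265026

0.265026


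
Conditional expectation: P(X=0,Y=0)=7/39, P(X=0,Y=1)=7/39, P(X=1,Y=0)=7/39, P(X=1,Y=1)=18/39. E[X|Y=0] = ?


P(Y=0) = 14/39
E[X|Y=0] = (0*7 + 1*7)/14 = 7/14 = 1/2

1/2


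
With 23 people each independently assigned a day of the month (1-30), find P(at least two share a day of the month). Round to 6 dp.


P(all different) = prod((30-i)/30 for i=0..22) = 0.000006
P(at least one match) = 1 - 0.000006 = 0.999994

0.999994


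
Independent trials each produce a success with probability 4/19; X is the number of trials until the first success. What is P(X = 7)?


P(X=7) = (1-p)^6 * p = (15/19)^6 * 4/19
= 11390625/47045881 * 4/19 = 45562500/893871739

45562500/893871739


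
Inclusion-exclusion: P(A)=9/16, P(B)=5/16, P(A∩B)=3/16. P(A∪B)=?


P(A∪B) = P(A) + P(B) - P(A∩B)
= 9/16 + 5/16 - 3/16 = 11/16

11/16


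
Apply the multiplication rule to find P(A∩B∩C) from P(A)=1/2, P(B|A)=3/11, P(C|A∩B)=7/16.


P(A∩B∩C) = P(A) * P(B|A) * P(C|A∩B)
= 1/2 * 3/11 * 7/16
= 3/22 * 7/16 = 21/352

21/352


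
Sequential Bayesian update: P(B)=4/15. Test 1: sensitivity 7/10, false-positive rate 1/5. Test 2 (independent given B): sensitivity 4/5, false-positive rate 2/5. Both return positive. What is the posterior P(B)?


After test 1: P(+) = 7/10*4/15 + 1/5*11/15 = 1/3
P(B|+) = (14/75)/(1/3) = 14/25
After test 2 (use post1 as new prior): P(+) = 4/5*14/25 + 2/5*11/25 = 78/125
P(B|+,+) = (56/125)/(78/125) = 28/39

28/39


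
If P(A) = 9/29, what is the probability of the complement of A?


P(A') = 1 - P(A) = 1 - 9/29 = 20/29

20/29


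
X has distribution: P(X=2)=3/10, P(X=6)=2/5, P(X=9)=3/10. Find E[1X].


E[1X] = sum(g(x)*P(x))
= 2*3/10 + 6*2/5 + 9*3/10
= 57/10

57/10


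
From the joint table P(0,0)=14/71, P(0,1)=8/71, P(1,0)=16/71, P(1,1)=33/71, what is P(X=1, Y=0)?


Read from table: P(X=1, Y=0) = 16/71

16/71


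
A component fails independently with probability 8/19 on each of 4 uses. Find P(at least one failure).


P(at least one) = 1 - P(none)
P(none) = (1 - 8/19)^4 = (11/19)^4 = 14641/130321
P(at least one) = 1 - 14641/130321 = 115680/130321

115680/130321


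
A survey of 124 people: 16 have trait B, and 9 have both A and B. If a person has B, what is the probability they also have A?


P(A|B) = P(A∩B)/P(B) = (9/124)/(16/124) = 9/16

9/16


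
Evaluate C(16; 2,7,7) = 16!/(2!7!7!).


16! = 20922789888000
Denominator: 2!=2 * 7!=5040 * 7!=5040
Coefficient = 20922789888000 / 50803200 = 411840

411840


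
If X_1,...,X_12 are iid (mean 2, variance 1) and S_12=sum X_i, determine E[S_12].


E[S_n] = n*E[X_1] = 12*2 = 24

24


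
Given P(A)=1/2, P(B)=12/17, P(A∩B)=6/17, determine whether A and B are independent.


P(A)*P(B) = 1/2*12/17 = 6/17
P(A∩B) = 6/17, which equals P(A)P(B), so independent

Yes, A and B are independent


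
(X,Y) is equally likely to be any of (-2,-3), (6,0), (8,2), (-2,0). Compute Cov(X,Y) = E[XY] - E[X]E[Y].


E[X]=5/2, E[Y]=-1/4, E[XY]=11/2
Cov(X,Y) = E[XY] - E[X]E[Y] = 11/2 - 5/2*-1/4 = 49/8

49/8


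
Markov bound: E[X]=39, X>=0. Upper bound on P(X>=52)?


Markov: P(X >= a) <= E[X]/a
P(X >= 52) <= 39/52 = 3/4

3/4


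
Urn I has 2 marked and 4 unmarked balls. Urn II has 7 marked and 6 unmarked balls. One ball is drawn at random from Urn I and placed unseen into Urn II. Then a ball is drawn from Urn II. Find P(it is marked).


P(transfer marked) = 2/6 = 1/3; P(transfer unmarked) = 2/3
If marked transferred: Urn II has 8 marked of 14, so P(marked|marked moved) = 4/7
If unmarked transferred: Urn II has 7 marked of 14, so P(marked|unmarked moved) = 1/2
By total probability: P(marked) = 1/3*4/7 + 2/3*1/2 = 11/21

11/21


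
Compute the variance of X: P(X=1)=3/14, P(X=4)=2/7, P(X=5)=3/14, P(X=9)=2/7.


E[X] = 5, E[X^2] = 233/7
Var(X) = E[X^2] - (E[X])^2 = 233/7 - (5)^2 = 58/7

58/7


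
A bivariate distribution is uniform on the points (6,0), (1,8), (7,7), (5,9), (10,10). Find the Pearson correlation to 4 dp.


Cov(X,Y) = 0.9600, Var(X) = 8.5600, Var(Y) = 12.5600
rho = Cov/(sqrt(VarX)*sqrt(VarY)) = 0.0926

0.0926


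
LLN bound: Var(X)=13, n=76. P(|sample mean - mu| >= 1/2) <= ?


Var(Xbar) = Var(X)/n = 13/76
Chebyshev: P(|Xbar-mu| >= 1/2) <= Var(Xbar)/(1/2)^2 = (13/76)/(1/4) = 13/19

13/19


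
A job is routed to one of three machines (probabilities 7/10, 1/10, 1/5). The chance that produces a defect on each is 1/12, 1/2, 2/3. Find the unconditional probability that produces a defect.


P(A) = P(A|B1)P(B1) + P(A|B2)P(B2) + P(A|B3)P(B3)
= 1/12*7/10 + 1/2*1/10 + 2/3*1/5
= 7/120 + 1/20 + 2/15 = 29/120

29/120


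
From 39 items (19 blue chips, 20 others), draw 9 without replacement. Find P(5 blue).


P(X=5) = C(19,5)*C(20,4) / C(39,9)
= 11628*4845 / 211915132
= 56337660/211915132 = 43605/164021

43605/164021


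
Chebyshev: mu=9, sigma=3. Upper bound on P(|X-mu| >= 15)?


k = 15/3 = 5
Chebyshev: P(|X-mu| >= k*sigma) <= 1/k^2 = 1/5^2 = 1/25

1/25


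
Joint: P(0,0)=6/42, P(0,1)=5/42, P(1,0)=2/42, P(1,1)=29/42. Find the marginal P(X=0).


P(X=0) = P(0,0)+P(0,1) = 6/42 + 5/42 = 11/42

11/42


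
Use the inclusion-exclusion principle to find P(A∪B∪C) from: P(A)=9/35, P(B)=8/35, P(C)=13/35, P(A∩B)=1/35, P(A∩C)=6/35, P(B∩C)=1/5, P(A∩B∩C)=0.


P(A∪B∪C) = P(A)+P(B)+P(C) - P(AB)-P(AC)-P(BC) + P(ABC)
= 9/35+8/35+13/35 - 1/35-6/35-1/5 + 0
= 16/35

16/35


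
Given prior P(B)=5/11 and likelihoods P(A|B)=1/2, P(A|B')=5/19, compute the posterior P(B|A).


P(A) = P(A|B)P(B) + P(A|B')P(B') = 1/2*5/11 + 5/19*6/11 = 155/418
P(B|A) = P(A|B)P(B)/P(A) = (5/22)/(155/418) = 19/31

19/31


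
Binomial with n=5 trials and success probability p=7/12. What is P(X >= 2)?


P(X>=2) = P(X=2) + P(X=3) + P(X=4) + P(X=5)
= 30625/124416 + 42875/124416 + 60025/248832 + 16807/248832
= 27979/31104

27979/31104


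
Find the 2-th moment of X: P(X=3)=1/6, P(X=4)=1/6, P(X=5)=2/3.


E[X^2] = sum(x^2 * P(x))
= 9*1/6 + 16*1/6 + 25*2/3
= 125/6

125/6


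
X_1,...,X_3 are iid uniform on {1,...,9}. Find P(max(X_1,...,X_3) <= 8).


P(max <= 8) = P(all X_i <= 8) = (P(X_1 <= 8))^3
= (8/9)^3 = 512/729

512/729


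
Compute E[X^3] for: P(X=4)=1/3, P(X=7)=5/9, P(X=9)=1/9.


E[X^3] = sum(x^3 * P(x))
= 64*1/3 + 343*5/9 + 729*1/9
= 2636/9

2636/9


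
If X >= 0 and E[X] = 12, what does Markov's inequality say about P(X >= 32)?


Markov: P(X >= a) <= E[X]/a
P(X >= 32) <= 12/32 = 3/8

3/8


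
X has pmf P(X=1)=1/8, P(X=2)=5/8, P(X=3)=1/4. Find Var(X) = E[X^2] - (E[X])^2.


E[X] = 17/8, E[X^2] = 39/8
Var(X) = E[X^2] - (E[X])^2 = 39/8 - (17/8)^2 = 23/64

23/64


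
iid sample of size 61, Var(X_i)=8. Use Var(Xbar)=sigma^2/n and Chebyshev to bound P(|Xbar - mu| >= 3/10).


Var(Xbar) = Var(X)/n = 8/61
Chebyshev: P(|Xbar-mu| >= 3/10) <= Var(Xbar)/(3/10)^2 = (8/61)/(9/100) = 800/549
Bound exceeds 1, so trivial bound: 1

1


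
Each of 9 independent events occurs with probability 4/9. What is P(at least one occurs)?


P(at least one) = 1 - P(none)
P(none) = (1 - 4/9)^9 = (5/9)^9 = 1953125/387420489
P(at least one) = 1 - 1953125/387420489 = 385467364/387420489

385467364/387420489


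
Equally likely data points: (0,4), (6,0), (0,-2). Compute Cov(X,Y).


E[X]=2, E[Y]=2/3, E[XY]=0
Cov(X,Y) = E[XY] - E[X]E[Y] = 0 - 2*2/3 = -4/3

-4/3


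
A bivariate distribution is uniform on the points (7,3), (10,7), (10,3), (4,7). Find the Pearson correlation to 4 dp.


Cov(X,Y) = -1.5000, Var(X) = 6.1875, Var(Y) = 4.0000
rho = Cov/(sqrt(VarX)*sqrt(VarY)) = -0.3015

-0.3015


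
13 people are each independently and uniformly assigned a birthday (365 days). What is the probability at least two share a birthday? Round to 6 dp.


P(all different) = prod((365-i)/365 for i=0..12) = 0.805590
P(at least one match) = 1 - 0.805590 = 0.194410

0.194410


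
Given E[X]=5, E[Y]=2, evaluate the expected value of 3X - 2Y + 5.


E[3X - 2Y + 5] = 3*E[X] - 2*E[Y] + 5
= (3)*(5) + (-2)*(2) + (5)
= 15 - 4 + 5 = 16

16


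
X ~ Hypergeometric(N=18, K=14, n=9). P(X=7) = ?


P(X=7) = C(14,7)*C(4,2) / C(18,9)
= 3432*6 / 48620
= 20592/48620 = 36/85

36/85


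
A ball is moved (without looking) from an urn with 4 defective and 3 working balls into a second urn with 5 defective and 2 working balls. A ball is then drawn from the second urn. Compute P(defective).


P(transfer defective) = 4/7; P(transfer working) = 3/7
If defective transferred: Urn II has 6 defective of 8, so P(defective|defective moved) = 3/4
If working transferred: Urn II has 5 defective of 8, so P(defective|working moved) = 5/8
By total probability: P(defective) = 4/7*3/4 + 3/7*5/8 = 39/56

39/56


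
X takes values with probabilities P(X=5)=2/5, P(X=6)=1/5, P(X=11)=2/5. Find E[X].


E[X] = sum(x * P(x))
= 5*2/5 + 6*1/5 + 11*2/5
= 38/5

38/5


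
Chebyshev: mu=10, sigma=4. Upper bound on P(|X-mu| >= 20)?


k = 20/4 = 5
Chebyshev: P(|X-mu| >= k*sigma) <= 1/k^2 = 1/5^2 = 1/25

1/25


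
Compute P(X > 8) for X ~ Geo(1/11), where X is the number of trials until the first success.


P(X > 8) = P(first 8 trials all fail) = (1-p)^8 = (10/11)^8 = 100000000/214358881

100000000/214358881


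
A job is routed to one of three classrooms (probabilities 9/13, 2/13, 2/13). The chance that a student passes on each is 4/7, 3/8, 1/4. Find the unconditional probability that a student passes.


P(A) = P(A|B1)P(B1) + P(A|B2)P(B2) + P(A|B3)P(B3)
= 4/7*9/13 + 3/8*2/13 + 1/4*2/13
= 36/91 + 3/52 + 1/26 = 179/364

179/364


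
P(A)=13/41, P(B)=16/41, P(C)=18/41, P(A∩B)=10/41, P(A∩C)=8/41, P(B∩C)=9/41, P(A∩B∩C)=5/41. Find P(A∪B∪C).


P(A∪B∪C) = P(A)+P(B)+P(C) - P(AB)-P(AC)-P(BC) + P(ABC)
= 13/41+16/41+18/41 - 10/41-8/41-9/41 + 5/41
= 25/41

25/41


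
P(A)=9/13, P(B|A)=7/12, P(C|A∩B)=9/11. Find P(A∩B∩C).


P(A∩B∩C) = P(A) * P(B|A) * P(C|A∩B)
= 9/13 * 7/12 * 9/11
= 21/52 * 9/11 = 189/572

189/572


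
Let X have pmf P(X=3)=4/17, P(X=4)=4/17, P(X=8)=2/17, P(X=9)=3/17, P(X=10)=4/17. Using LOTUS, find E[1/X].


E[1/X] = sum(g(x)*P(x))
= 1/3*4/17 + 1/4*4/17 + 1/8*2/17 + 1/9*3/17 + 1/10*4/17
= 199/1020

199/1020


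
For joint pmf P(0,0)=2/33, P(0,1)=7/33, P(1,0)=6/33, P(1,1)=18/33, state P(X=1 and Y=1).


Read from table: P(X=1, Y=1) = 18/33 = 6/11

6/11


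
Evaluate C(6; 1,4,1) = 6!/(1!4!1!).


6! = 720
Denominator: 1!=1 * 4!=24 * 1!=1
Coefficient = 720 / 24 = 30

30


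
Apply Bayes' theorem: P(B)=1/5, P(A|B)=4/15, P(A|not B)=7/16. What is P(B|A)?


P(A) = P(A|B)P(B) + P(A|B')P(B') = 4/15*1/5 + 7/16*4/5 = 121/300
P(B|A) = P(A|B)P(B)/P(A) = (4/75)/(121/300) = 16/121

16/121


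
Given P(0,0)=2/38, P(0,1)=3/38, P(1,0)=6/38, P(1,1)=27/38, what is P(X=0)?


P(X=0) = P(0,0)+P(0,1) = 2/38 + 3/38 = 5/38

5/38


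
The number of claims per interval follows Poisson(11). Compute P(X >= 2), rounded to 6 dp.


P(X>=2) = 1 - P(X<=1) = 1 - (e^(-11)*11^0/0! + e^(-11)*11^1/1!)
≈ 1 - (0.0000167017 + 0.0001837187)
= 1 - 0.0002004204 = 0.9997995796
≈ 0.999800

0.999800


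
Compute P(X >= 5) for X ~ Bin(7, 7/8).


P(X>=5) = P(X=5) + P(X=6) + P(X=7)
= 352947/2097152 + 823543/2097152 + 823543/2097152
= 2000033/2097152

2000033/2097152


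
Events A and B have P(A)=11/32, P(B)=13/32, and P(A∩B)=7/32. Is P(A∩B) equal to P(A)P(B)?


P(A)*P(B) = 11/32*13/32 = 143/1024
P(A∩B) = 7/32 != 143/1024, so not independent

No, A and B are not independent


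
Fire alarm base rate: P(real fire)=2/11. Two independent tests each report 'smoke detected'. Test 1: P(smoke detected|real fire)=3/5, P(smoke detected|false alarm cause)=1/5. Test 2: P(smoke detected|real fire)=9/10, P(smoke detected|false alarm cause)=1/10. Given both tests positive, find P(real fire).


After test 1: P(+) = 3/5*2/11 + 1/5*9/11 = 3/11
P(B|+) = (6/55)/(3/11) = 2/5
After test 2 (use post1 as new prior): P(+) = 9/10*2/5 + 1/10*3/5 = 21/50
P(B|+,+) = (9/25)/(21/50) = 6/7

6/7


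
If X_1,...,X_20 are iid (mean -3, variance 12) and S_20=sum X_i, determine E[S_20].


E[S_n] = n*E[X_1] = 20*-3 = -60

-60


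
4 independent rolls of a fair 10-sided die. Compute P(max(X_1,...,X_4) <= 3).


P(max <= 3) = P(all X_i <= 3) = (P(X_1 <= 3))^4
= (3/10)^4 = 81/10000

81/10000


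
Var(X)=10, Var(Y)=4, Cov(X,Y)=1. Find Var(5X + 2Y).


Var(5X + 2Y) = 5^2*Var(X) + 2^2*Var(Y) + 2*5*2*Cov(X,Y)
= 25*10 + 4*4 + 20*1
= 250 + 16 + 20 = 286

286


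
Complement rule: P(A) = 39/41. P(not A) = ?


P(A') = 1 - P(A) = 1 - 39/41 = 2/41

2/41


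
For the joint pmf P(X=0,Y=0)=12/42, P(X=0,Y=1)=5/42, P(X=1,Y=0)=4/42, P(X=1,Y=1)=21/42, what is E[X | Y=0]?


P(Y=0) = 16/42
E[X|Y=0] = (0*12 + 1*4)/16 = 4/16 = 1/4

1/4


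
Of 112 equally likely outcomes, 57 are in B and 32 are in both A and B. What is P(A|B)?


P(A|B) = P(A∩B)/P(B) = (32/112)/(57/112) = 32/57

32/57


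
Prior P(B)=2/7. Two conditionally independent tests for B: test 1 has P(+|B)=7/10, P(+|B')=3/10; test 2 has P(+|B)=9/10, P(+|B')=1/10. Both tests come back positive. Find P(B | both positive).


After test 1: P(+) = 7/10*2/7 + 3/10*5/7 = 29/70
P(B|+) = (1/5)/(29/70) = 14/29
After test 2 (use post1 as new prior): P(+) = 9/10*14/29 + 1/10*15/29 = 141/290
P(B|+,+) = (63/145)/(141/290) = 42/47

42/47


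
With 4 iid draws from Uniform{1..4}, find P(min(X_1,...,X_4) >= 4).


P(min >= 4) = P(all X_i >= 4) = (P(X_1 >= 4))^4
= (1/4)^4 = 1/256

1/256


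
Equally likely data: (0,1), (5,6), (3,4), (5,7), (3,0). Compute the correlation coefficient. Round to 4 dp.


Cov(X,Y) = 3.8800, Var(X) = 3.3600, Var(Y) = 7.4400
rho = Cov/(sqrt(VarX)*sqrt(VarY)) = 0.7760

0.7760


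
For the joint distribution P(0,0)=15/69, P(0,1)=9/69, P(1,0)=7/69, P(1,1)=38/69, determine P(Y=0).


P(Y=0) = P(0,0)+P(1,0) = 15/69 + 7/69 = 22/69

22/69


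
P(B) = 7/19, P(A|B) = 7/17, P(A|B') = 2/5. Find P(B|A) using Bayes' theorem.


P(A) = P(A|B)P(B) + P(A|B')P(B') = 7/17*7/19 + 2/5*12/19 = 653/1615
P(B|A) = P(A|B)P(B)/P(A) = (49/323)/(653/1615) = 245/653

245/653


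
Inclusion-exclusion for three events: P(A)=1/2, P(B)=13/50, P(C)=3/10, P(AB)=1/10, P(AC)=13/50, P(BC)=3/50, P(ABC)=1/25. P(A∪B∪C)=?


P(A∪B∪C) = P(A)+P(B)+P(C) - P(AB)-P(AC)-P(BC) + P(ABC)
= 1/2+13/50+3/10 - 1/10-13/50-3/50 + 1/25
= 17/25

17/25


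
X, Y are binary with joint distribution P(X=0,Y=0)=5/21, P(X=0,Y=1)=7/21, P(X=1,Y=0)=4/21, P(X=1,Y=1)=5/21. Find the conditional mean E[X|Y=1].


P(Y=1) = 12/21
E[X|Y=1] = (0*7 + 1*5)/12 = 5/12

5/12


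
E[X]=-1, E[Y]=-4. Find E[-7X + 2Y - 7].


E[-7X + 2Y - 7] = -7*E[X] + 2*E[Y] - 7
= (-7)*(-1) + (2)*(-4) + (-7)
= 7 - 8 - 7 = -8

-8


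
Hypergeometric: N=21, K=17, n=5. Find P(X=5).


P(X=5) = C(17,5)*C(4,0) / C(21,5)
= 6188*1 / 20349
= 6188/20349 = 52/171

52/171


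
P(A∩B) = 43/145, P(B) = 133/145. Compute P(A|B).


P(A|B) = P(A∩B)/P(B) = (43/145)/(133/145) = 43/133

43/133


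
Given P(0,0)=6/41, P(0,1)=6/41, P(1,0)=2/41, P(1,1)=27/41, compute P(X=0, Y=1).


Read from table: P(X=0, Y=1) = 6/41

6/41


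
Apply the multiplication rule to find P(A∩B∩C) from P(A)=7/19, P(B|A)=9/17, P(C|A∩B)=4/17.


P(A∩B∩C) = P(A) * P(B|A) * P(C|A∩B)
= 7/19 * 9/17 * 4/17
= 63/323 * 4/17 = 252/5491

252/5491


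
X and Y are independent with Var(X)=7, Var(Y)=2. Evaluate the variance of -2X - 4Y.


Independence => Cov(X,Y)=0
Var(-2X - 4Y) = (-2)^2*Var(X) + (-4)^2*Var(Y)
= 4*7 + 16*2 = 60

60


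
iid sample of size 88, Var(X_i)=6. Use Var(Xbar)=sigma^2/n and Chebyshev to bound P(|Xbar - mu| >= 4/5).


Var(Xbar) = Var(X)/n = 6/88
Chebyshev: P(|Xbar-mu| >= 4/5) <= Var(Xbar)/(4/5)^2 = (3/44)/(16/25) = 75/704

75/704


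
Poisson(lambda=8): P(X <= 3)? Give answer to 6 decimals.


P(X<=3) = e^(-8)*8^0/0! + e^(-8)*8^1/1! + e^(-8)*8^2/2! + e^(-8)*8^3/3!
≈ 0.0003354626 + 0.0026837010 + 0.0107348041 + 0.0286261442
= 0.0423801119
≈ 0.042380

0.042380


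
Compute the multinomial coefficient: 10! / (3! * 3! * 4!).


10! = 3628800
Denominator: 3!=6 * 3!=6 * 4!=24
Coefficient = 3628800 / 864 = 4200

4200


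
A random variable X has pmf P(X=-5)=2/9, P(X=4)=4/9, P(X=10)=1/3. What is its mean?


E[X] = sum(x * P(x))
= -5*2/9 + 4*4/9 + 10*1/3
= 4

4


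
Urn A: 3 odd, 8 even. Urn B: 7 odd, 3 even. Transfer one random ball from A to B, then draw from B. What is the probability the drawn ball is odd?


P(transfer odd) = 3/11; P(transfer even) = 8/11
If odd transferred: Urn II has 8 odd of 11, so P(odd|odd moved) = 8/11
If even transferred: Urn II has 7 odd of 11, so P(odd|even moved) = 7/11
By total probability: P(odd) = 3/11*8/11 + 8/11*7/11 = 80/121

80/121


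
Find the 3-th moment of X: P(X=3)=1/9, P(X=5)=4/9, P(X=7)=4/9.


E[X^3] = sum(x^3 * P(x))
= 27*1/9 + 125*4/9 + 343*4/9
= 211

211


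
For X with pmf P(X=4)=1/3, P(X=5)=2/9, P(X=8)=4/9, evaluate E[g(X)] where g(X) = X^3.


E[X^3] = sum(g(x)*P(x))
= 64*1/3 + 125*2/9 + 512*4/9
= 830/3

830/3


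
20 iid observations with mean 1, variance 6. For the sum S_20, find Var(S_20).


By independence, Var(S_n) = n*Var(X_1) = 20*6 = 120

120


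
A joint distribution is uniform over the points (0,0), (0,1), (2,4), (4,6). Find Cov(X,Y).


E[X]=3/2, E[Y]=11/4, E[XY]=8
Cov(X,Y) = E[XY] - E[X]E[Y] = 8 - 3/2*11/4 = 31/8

31/8


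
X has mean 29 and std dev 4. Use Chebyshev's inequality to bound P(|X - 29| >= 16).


k = 16/4 = 4
Chebyshev: P(|X-mu| >= k*sigma) <= 1/k^2 = 1/4^2 = 1/16

1/16


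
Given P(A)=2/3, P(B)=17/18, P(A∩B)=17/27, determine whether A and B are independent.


P(A)*P(B) = 2/3*17/18 = 17/27
P(A∩B) = 17/27, which equals P(A)P(B), so independent

Yes, A and B are independent


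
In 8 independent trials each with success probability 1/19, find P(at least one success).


P(at least one) = 1 - P(none)
P(none) = (1 - 1/19)^8 = (18/19)^8 = 11019960576/16983563041
P(at least one) = 1 - 11019960576/16983563041 = 5963602465/16983563041

5963602465/16983563041


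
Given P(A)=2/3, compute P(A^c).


P(A') = 1 - P(A) = 1 - 2/3 = 1/3

1/3


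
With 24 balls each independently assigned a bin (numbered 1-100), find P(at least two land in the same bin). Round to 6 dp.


P(all different) = prod((100-i)/100 for i=0..23) = 0.049497
P(at least one match) = 1 - 0.049497 = 0.950503

0.950503


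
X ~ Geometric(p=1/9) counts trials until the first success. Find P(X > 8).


P(X > 8) = P(first 8 trials all fail) = (1-p)^8 = (8/9)^8 = 16777216/43046721

16777216/43046721


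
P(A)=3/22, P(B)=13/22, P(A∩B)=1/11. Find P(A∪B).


P(A∪B) = P(A) + P(B) - P(A∩B)
= 3/22 + 13/22 - 1/11 = 7/11

7/11


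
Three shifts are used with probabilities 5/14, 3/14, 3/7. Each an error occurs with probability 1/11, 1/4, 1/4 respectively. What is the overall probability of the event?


P(A) = P(A|B1)P(B1) + P(A|B2)P(B2) + P(A|B3)P(B3)
= 1/11*5/14 + 1/4*3/14 + 1/4*3/7
= 5/154 + 3/56 + 3/28 = 17/88

17/88


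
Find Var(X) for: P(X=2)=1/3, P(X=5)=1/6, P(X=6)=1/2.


E[X] = 9/2, E[X^2] = 47/2
Var(X) = E[X^2] - (E[X])^2 = 47/2 - (9/2)^2 = 13/4

13/4


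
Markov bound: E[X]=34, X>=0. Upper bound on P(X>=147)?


Markov: P(X >= a) <= E[X]/a
P(X >= 147) <= 34/147

34/147


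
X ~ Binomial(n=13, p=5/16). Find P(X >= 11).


P(X>=11) = P(X=11) + P(X=12) + P(X=13)
= 230419921875/2251799813685248 + 34912109375/4503599627370496 + 1220703125/4503599627370496
= 248486328125/2251799813685248

248486328125/2251799813685248


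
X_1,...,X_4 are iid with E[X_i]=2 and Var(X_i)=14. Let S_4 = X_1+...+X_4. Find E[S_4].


E[S_n] = n*E[X_1] = 4*2 = 8

8


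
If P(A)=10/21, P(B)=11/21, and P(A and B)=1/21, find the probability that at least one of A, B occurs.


P(A∪B) = P(A) + P(B) - P(A∩B)
= 10/21 + 11/21 - 1/21 = 20/21

20/21


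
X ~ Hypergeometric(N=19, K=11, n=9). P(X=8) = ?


P(X=8) = C(11,8)*C(8,1) / C(19,9)
= 165*8 / 92378
= 1320/92378 = 60/4199

60/4199


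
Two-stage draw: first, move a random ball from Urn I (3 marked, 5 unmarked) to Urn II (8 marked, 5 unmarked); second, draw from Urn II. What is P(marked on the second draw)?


P(transfer marked) = 3/8; P(transfer unmarked) = 5/8
If marked transferred: Urn II has 9 marked of 14, so P(marked|marked moved) = 9/14
If unmarked transferred: Urn II has 8 marked of 14, so P(marked|unmarked moved) = 4/7
By total probability: P(marked) = 3/8*9/14 + 5/8*4/7 = 67/112

67/112


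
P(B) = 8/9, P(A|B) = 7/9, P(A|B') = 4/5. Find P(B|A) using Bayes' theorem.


P(A) = P(A|B)P(B) + P(A|B')P(B') = 7/9*8/9 + 4/5*1/9 = 316/405
P(B|A) = P(A|B)P(B)/P(A) = (56/81)/(316/405) = 70/79

70/79


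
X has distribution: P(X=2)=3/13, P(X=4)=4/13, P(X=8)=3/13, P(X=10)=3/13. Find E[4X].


E[4X] = sum(g(x)*P(x))
= 8*3/13 + 16*4/13 + 32*3/13 + 40*3/13
= 304/13

304/13


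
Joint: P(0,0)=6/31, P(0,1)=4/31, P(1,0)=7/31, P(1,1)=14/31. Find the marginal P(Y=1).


P(Y=1) = P(0,1)+P(1,1) = 4/31 + 14/31 = 18/31

18/31


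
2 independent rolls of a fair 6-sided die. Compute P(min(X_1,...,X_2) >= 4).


P(min >= 4) = P(all X_i >= 4) = (P(X_1 >= 4))^2
= (3/6)^2 = (1/2)^2 = 1/4

1/4


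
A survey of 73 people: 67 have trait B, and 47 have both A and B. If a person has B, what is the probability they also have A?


P(A|B) = P(A∩B)/P(B) = (47/73)/(67/73) = 47/67

47/67


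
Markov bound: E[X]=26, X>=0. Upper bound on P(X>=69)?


Markov: P(X >= a) <= E[X]/a
P(X >= 69) <= 26/69

26/69


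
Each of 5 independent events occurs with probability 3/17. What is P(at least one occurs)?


P(at least one) = 1 - P(none)
P(none) = (1 - 3/17)^5 = (14/17)^5 = 537824/1419857
P(at least one) = 1 - 537824/1419857 = 882033/1419857

882033/1419857


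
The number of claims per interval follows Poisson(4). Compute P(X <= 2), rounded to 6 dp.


P(X<=2) = e^(-4)*4^0/0! + e^(-4)*4^1/1! + e^(-4)*4^2/2!
≈ 0.0183156389 + 0.0732625556 + 0.1465251111
= 0.2381033056
≈ 0.238103

0.238103


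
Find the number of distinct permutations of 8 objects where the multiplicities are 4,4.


8! = 40320
Denominator: 4!=24 * 4!=24
Coefficient = 40320 / 576 = 70

70


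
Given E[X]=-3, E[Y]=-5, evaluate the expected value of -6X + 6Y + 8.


E[-6X + 6Y + 8] = -6*E[X] + 6*E[Y] + 8
= (-6)*(-3) + (6)*(-5) + (8)
= 18 - 30 + 8 = -4

-4


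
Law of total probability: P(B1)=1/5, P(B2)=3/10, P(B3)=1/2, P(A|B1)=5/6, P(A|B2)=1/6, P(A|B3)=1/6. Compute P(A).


P(A) = P(A|B1)P(B1) + P(A|B2)P(B2) + P(A|B3)P(B3)
= 5/6*1/5 + 1/6*3/10 + 1/6*1/2
= 1/6 + 1/20 + 1/12 = 3/10

3/10


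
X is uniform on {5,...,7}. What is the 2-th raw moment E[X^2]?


E[X^2] = (1/3) * sum(x^2 for x=5..7)
= 110/3

110/3


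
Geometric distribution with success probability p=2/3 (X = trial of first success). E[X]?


For geometric (trials until first success), E[X] = 1/p = 1/(2/3) = 3/2

3/2


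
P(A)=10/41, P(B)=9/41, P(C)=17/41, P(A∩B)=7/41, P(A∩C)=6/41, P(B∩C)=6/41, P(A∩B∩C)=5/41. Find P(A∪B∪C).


P(A∪B∪C) = P(A)+P(B)+P(C) - P(AB)-P(AC)-P(BC) + P(ABC)
= 10/41+9/41+17/41 - 7/41-6/41-6/41 + 5/41
= 22/41

22/41


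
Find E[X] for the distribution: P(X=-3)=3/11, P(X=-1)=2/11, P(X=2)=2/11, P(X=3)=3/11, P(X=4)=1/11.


E[X] = sum(x * P(x))
= -3*3/11 - 1*2/11 + 2*2/11 + 3*3/11 + 4*1/11
= 6/11

6/11


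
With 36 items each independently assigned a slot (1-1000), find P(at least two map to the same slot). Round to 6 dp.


P(all different) = prod((1000-i)/1000 for i=0..35) = 0.528565
P(at least one match) = 1 - 0.528565 = 0.471435

0.471435


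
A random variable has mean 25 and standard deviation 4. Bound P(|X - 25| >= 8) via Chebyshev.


k = 8/4 = 2
Chebyshev: P(|X-mu| >= k*sigma) <= 1/k^2 = 1/2^2 = 1/4

1/4


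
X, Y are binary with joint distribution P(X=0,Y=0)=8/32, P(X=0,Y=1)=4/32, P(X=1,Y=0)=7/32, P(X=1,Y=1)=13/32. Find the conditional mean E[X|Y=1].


P(Y=1) = 17/32
E[X|Y=1] = (0*4 + 1*13)/17 = 13/17

13/17


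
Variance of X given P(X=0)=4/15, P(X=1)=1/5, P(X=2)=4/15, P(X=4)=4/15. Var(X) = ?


E[X] = 9/5, E[X^2] = 83/15
Var(X) = E[X^2] - (E[X])^2 = 83/15 - (9/5)^2 = 172/75

172/75


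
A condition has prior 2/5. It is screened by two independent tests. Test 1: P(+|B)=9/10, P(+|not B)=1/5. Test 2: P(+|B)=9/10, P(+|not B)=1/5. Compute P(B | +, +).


After test 1: P(+) = 9/10*2/5 + 1/5*3/5 = 12/25
P(B|+) = (9/25)/(12/25) = 3/4
After test 2 (use post1 as new prior): P(+) = 9/10*3/4 + 1/5*1/4 = 29/40
P(B|+,+) = (27/40)/(29/40) = 27/29

27/29


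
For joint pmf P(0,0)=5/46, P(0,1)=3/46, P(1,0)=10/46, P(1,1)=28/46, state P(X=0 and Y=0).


Read from table: P(X=0, Y=0) = 5/46

5/46


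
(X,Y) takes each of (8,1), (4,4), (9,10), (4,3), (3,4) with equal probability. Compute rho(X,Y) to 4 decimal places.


Cov(X,Y) = 2.9600, Var(X) = 5.8400, Var(Y) = 9.0400
rho = Cov/(sqrt(VarX)*sqrt(VarY)) = 0.4074

0.4074


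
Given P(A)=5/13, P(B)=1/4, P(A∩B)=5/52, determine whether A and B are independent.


P(A)*P(B) = 5/13*1/4 = 5/52
P(A∩B) = 5/52, which equals P(A)P(B), so independent

Yes, A and B are independent


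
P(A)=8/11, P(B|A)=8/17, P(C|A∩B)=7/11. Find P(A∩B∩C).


P(A∩B∩C) = P(A) * P(B|A) * P(C|A∩B)
= 8/11 * 8/17 * 7/11
= 64/187 * 7/11 = 448/2057

448/2057


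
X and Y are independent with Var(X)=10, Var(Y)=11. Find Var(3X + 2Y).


Independence => Cov(X,Y)=0
Var(3X + 2Y) = 3^2*Var(X) + 2^2*Var(Y)
= 9*10 + 4*11 = 134

134


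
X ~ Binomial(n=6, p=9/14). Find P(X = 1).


P(X=1) = C(6,1) * p^1 * (1-p)^5
= 6 * 9/14 * 3125/537824
= 84375/3764768

84375/3764768


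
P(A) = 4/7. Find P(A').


P(A') = 1 - P(A) = 1 - 4/7 = 3/7

3/7


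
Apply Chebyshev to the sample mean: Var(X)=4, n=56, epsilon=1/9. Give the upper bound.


Var(Xbar) = Var(X)/n = 4/56
Chebyshev: P(|Xbar-mu| >= 1/9) <= Var(Xbar)/(1/9)^2 = (1/14)/(1/81) = 81/14
Bound exceeds 1, so trivial bound: 1

1


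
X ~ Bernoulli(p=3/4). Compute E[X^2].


For Bernoulli: X in {0,1}
E[X^2] = 0^2*(1-3/4) + 1^2*3/4 = 3/4

3/4


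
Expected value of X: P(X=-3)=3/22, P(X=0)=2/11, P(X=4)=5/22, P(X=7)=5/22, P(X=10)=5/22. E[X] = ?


E[X] = sum(x * P(x))
= -3*3/22 + 0*2/11 + 4*5/22 + 7*5/22 + 10*5/22
= 48/11

48/11


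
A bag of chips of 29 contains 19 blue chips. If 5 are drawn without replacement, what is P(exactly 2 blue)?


P(X=2) = C(19,2)*C(10,3) / C(29,5)
= 171*120 / 118755
= 20520/118755 = 456/2639

456/2639


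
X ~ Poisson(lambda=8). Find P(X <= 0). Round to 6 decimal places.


P(X<=0) = e^(-8)*8^0/0!
≈ 0.0003354626
≈ 0.000335

0.000335


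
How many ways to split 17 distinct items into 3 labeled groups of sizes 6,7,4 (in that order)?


17! = 355687428096000
Denominator: 6!=720 * 7!=5040 * 4!=24
Coefficient = 355687428096000 / 87091200 = 4084080

4084080


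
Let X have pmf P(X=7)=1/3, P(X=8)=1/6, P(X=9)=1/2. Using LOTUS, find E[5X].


E[5X] = sum(g(x)*P(x))
= 35*1/3 + 40*1/6 + 45*1/2
= 245/6

245/6


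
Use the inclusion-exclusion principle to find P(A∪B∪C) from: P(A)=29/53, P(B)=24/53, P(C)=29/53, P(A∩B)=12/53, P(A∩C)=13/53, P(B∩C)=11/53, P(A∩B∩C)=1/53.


P(A∪B∪C) = P(A)+P(B)+P(C) - P(AB)-P(AC)-P(BC) + P(ABC)
= 29/53+24/53+29/53 - 12/53-13/53-11/53 + 1/53
= 47/53

47/53


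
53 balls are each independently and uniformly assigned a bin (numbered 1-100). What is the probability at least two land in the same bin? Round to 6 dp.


P(all different) = prod((100-i)/100 for i=0..52) = 0.000000
P(at least one match) = 1 - 0.000000 = 1.000000

1.000000


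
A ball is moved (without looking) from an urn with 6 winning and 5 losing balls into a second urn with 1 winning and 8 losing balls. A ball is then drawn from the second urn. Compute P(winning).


P(transfer winning) = 6/11; P(transfer losing) = 5/11
If winning transferred: Urn II has 2 winning of 10, so P(winning|winning moved) = 1/5
If losing transferred: Urn II has 1 winning of 10, so P(winning|losing moved) = 1/10
By total probability: P(winning) = 6/11*1/5 + 5/11*1/10 = 17/110

17/110
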